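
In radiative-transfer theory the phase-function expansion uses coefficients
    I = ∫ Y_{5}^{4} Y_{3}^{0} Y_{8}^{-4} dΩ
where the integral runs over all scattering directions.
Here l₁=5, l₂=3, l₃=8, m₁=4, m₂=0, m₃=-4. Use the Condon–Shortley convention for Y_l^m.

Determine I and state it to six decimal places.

m-sum 0 ✓  L=16 even ✓  2≤8≤8 ✓
Π(2lᵢ+1) = 11×7×17 = 1309
triangle coeff Δ(5,3,8) = 1/136136
Σ_t [0,0]: t=0:+1/518400 = 1/518400
(3j)²=56/2431 [(5 3 8; 0 0 0)], sign=+1
Σ_t [0,0]: t=0:+1/13063680 = 1/13063680
(3j)²=10/1547 [(5 3 8; 4 0 -4)], sign=+1
⇒ 4πI² = 560/2873
I = (+1)√(560/2873/(4π)) = 0.12454356

0.124544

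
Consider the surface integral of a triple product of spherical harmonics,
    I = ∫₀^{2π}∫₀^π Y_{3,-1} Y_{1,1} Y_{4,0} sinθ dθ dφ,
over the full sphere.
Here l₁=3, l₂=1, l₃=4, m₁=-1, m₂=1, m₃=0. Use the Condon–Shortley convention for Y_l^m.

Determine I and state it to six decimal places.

Rules hold: Σm=0, L=8 even, 2≤4≤4.
N = 7·3·9 = 189
Δ = 0!·6!·2!/9! = 1/252
Racah Σ t=0..0: t=0:+1/36 = 1/36
⇒ 3j(3 1 4; 0 0 0)² = 4/63, sgn +1
Racah Σ t=0..0: t=0:+1/96 = 1/96
⇒ 3j(3 1 4; -1 1 0)² = 1/42, sgn +1
4πI² = N·(3j₀)²·(3jₘ)² = 2/7
I = +1·√(0.285714/4π) = 0.15078601

0.150786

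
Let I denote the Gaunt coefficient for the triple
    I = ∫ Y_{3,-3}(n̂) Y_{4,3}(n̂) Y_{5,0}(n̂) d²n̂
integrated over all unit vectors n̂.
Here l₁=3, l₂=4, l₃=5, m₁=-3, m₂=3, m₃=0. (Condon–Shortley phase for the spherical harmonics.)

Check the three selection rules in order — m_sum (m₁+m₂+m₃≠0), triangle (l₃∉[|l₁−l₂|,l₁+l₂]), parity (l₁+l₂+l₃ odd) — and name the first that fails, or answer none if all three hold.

Σmᵢ = 0  ✓
l₃∈[|l₁−l₂|,l₁+l₂]=[1,7], have l₃=5  ✓
Σlᵢ = 12 ⇒ even  ✓

none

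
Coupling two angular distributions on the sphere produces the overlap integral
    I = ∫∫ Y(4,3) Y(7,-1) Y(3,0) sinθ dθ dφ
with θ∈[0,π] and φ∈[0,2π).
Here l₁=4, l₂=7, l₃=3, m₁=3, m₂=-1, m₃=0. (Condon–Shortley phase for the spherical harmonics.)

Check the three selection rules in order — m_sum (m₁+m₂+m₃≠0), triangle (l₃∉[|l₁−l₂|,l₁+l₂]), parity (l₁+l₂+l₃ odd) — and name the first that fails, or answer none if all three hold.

m_sum

Σmᵢ = 2  ✗
l₃∈[|l₁−l₂|,l₁+l₂]=[3,11], have l₃=3
Σlᵢ = 14 ⇒ even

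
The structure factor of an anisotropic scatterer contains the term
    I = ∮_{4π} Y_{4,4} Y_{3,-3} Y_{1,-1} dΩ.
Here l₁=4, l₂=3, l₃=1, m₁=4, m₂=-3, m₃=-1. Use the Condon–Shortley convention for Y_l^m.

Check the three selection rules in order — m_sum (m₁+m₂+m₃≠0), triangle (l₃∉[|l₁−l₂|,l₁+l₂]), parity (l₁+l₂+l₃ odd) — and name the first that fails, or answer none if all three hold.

none

m₁+m₂+m₃ = 4 − 3 − 1 = 0  ✓
triangle: |4−3|=1 ≤ l₃=1 ≤ 4+3=7  ✓
parity: l₁+l₂+l₃ = 8 is even  ✓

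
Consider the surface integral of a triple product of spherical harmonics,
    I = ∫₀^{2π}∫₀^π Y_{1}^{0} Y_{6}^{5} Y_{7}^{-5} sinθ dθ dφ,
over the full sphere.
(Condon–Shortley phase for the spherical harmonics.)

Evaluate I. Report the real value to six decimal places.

m-sum 0 ✓  L=14 even ✓  5≤7≤7 ✓
Π(2lᵢ+1) = 3×13×15 = 585
triangle coeff Δ(1,6,7) = 1/1365
Σ_t [0,0]: t=0:+1/518400 = 1/518400
(3j)²=7/195 [(1 6 7; 0 0 0)], sign=-1
Σ_t [0,0]: t=0:+1/39916800 = 1/39916800
(3j)²=8/455 [(1 6 7; 0 5 -5)], sign=+1
⇒ 4πI² = 24/65
I = (-1)√(24/65/(4π)) = -0.17141310

-0.171413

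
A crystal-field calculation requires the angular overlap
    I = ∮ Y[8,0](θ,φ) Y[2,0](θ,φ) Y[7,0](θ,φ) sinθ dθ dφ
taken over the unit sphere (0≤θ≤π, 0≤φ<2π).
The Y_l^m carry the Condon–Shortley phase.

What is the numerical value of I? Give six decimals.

0.000000

l₁+l₂+l₃=17 is odd: 3j(l;000)=0 ⇒ I=0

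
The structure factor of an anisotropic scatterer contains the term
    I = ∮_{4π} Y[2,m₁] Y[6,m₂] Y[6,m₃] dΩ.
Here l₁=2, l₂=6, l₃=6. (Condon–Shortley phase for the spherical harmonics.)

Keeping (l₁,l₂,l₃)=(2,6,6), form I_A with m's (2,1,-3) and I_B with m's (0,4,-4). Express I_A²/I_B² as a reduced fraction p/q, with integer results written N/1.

60/1

Same 2,6,6: normalisation and zero-m 3j drop out of the ratio.
A: Δ: 2! 2! 10! / 15! → 1/90090; sum: t=0:+1/120960 = 1/120960; 3j²(2 6 6; 2 1 -3) = Δ·Π!·Σ² = 24/1001  (sign -1)
B: Δ: 2! 2! 10! / 15! → 1/90090; sum: t=0:+1/14515200 t=1:−1/362880 t=2:+1/322560 = 1/2419200; 3j²(2 6 6; 0 4 -4) = Δ·Π!·Σ² = 2/5005  (sign +1)
I_A²/I_B² = (24/1001)/(2/5005) = 60/1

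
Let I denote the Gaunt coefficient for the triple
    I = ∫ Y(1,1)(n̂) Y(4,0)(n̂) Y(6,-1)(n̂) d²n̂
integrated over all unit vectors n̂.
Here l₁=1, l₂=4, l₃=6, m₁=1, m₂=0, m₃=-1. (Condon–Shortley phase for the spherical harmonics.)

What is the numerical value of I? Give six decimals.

triangle: need 3≤l₃≤5, have 6; I=0

0.000000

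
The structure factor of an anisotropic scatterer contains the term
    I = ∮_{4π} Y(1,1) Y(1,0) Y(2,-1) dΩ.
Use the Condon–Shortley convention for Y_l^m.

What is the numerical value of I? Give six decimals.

-0.218510

Rules hold: Σm=0, L=4 even, 0≤2≤2.
N = 3·3·5 = 45
Δ = 0!·2!·2!/5! = 1/30
Racah Σ t=0..0: t=0:+1/1 = 1/1
⇒ 3j(1 1 2; 0 0 0)² = 2/15, sgn +1
Racah Σ t=0..0: t=0:+1/2 = 1/2
⇒ 3j(1 1 2; 1 0 -1)² = 1/10, sgn -1
4πI² = N·(3j₀)²·(3jₘ)² = 3/5
I = -1·√(0.6/4π) = -0.21850969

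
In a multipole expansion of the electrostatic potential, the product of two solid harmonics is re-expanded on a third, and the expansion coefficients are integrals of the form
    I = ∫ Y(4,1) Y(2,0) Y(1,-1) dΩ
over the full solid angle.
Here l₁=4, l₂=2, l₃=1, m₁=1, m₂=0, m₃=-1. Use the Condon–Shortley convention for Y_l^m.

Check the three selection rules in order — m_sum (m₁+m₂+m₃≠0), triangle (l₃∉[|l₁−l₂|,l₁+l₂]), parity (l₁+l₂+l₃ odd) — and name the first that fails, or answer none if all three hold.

triangle

m₁+m₂+m₃ = 1 + 0 − 1 = 0  ✓
triangle: |4−2|=2 ≤ l₃=1 ≤ 4+2=6  ✗
parity: l₁+l₂+l₃ = 7 is odd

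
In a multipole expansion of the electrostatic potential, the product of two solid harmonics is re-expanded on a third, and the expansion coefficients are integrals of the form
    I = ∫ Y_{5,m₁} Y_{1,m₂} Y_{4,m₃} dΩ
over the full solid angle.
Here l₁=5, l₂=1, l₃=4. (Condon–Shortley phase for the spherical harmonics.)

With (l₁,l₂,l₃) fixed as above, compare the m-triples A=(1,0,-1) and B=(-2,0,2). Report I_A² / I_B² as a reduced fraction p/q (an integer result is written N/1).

8/7

Same 5,1,4: normalisation and zero-m 3j drop out of the ratio.
A: Δ: 2! 8! 0! / 11! → 1/495; sum: t=1:−1/720 = -1/720; 3j²(5 1 4; 1 0 -1) = Δ·Π!·Σ² = 8/165  (sign +1)
B: Δ: 2! 8! 0! / 11! → 1/495; sum: t=1:−1/1440 = -1/1440; 3j²(5 1 4; -2 0 2) = Δ·Π!·Σ² = 7/165  (sign -1)
I_A²/I_B² = (8/165)/(7/165) = 8/7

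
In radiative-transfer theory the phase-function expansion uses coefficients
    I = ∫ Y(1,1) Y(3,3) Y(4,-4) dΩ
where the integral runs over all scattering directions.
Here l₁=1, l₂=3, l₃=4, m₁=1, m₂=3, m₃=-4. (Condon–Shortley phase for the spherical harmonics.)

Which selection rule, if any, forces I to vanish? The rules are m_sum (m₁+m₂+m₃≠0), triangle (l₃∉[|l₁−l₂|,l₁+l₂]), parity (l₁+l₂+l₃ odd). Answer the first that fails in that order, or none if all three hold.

none

m₁+m₂+m₃ = 1 + 3 − 4 = 0  ✓
triangle: |1−3|=2 ≤ l₃=4 ≤ 1+3=4  ✓
parity: l₁+l₂+l₃ = 8 is even  ✓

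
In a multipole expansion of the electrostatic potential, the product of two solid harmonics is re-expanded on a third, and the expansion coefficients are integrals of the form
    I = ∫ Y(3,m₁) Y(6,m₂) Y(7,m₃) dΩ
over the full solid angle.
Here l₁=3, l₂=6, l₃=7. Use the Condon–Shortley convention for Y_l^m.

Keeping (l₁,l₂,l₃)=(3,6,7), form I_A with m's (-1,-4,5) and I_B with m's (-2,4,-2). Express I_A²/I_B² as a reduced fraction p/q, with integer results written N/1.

Shared (l₁,l₂,l₃)=(3,6,7): N and (l;000)² cancel in I_A²/I_B².
A: Δ = 2!·4!·10!/17! = 1/2042040; Racah Σ t=0..2: t=0:+1/3870720 t=1:−1/2177280 t=2:+1/29030400 = -29/174182400; ⇒ 3j(3 6 7; -1 -4 5)² = 841/185640, sgn -1
B: Δ = 2!·4!·10!/17! = 1/2042040; Racah Σ t=1..2: t=1:−1/8709120 t=2:+1/967680 = 1/1088640; ⇒ 3j(3 6 7; -2 4 -2)² = 800/51051, sgn -1
I_A²/I_B² = (841/185640)/(800/51051) = 9251/32000

9251/32000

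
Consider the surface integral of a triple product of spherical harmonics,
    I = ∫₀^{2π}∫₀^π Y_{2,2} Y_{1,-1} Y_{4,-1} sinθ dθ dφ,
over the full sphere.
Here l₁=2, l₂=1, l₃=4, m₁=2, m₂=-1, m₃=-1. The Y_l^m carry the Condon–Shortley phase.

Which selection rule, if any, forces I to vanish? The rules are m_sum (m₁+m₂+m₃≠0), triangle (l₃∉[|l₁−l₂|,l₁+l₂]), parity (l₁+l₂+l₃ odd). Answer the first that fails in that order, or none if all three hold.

triangle

Σmᵢ = 0  ✓
l₃∈[|l₁−l₂|,l₁+l₂]=[1,3], have l₃=4  ✗
Σlᵢ = 7 ⇒ odd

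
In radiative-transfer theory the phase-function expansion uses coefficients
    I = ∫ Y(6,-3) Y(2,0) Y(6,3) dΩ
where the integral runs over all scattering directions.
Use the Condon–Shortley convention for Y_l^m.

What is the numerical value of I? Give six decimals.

Checks pass: Σm=0; 14 even; l₃=6∈[4,8].
(2·6+1)(2·2+1)(2·6+1) = 845
Δ: 2! 10! 2! / 15! → 1/90090
sum: t=0:+1/69120 t=1:−1/14400 t=2:+1/69120 = -7/172800
3j²(6 2 6; 0 0 0) = Δ·Π!·Σ² = 14/715  (sign -1)
sum: t=0:+1/1451520 t=1:−1/80640 t=2:+1/120960 = -1/290304
3j²(6 2 6; -3 0 3) = Δ·Π!·Σ² = 5/2002  (sign +1)
combine: 4πI² = 845·14/715·5/2002 = 5/121
take √, sign -1: I = -0.05734392

-0.057344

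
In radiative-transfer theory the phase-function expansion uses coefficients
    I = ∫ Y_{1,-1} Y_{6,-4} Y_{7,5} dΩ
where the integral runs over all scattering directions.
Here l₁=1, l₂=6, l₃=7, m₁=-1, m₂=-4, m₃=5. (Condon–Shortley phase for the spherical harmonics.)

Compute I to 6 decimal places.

Rules hold: Σm=0, L=14 even, 5≤7≤7.
N = 3·13·15 = 585
Δ = 0!·2!·12!/15! = 1/1365
Racah Σ t=0..0: t=0:+1/518400 = 1/518400
⇒ 3j(1 6 7; 0 0 0)² = 7/195, sgn -1
Racah Σ t=0..0: t=0:+1/14515200 = 1/14515200
⇒ 3j(1 6 7; -1 -4 5)² = 22/455, sgn +1
4πI² = N·(3j₀)²·(3jₘ)² = 66/65
I = -1·√(1.01538/4π) = -0.28425647

-0.284256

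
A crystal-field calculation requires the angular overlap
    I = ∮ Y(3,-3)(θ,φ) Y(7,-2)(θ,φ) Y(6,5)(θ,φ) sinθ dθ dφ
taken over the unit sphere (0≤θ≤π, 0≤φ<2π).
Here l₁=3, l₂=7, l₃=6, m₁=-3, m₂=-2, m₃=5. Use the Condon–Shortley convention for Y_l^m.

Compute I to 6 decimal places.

m-sum 0 ✓  L=16 even ✓  4≤6≤10 ✓
Π(2lᵢ+1) = 7×15×13 = 1365
triangle coeff Δ(3,7,6) = 1/2042040
Σ_t [1,3]: t=1:−1/207360 t=2:+1/57600 t=3:−1/207360 = 1/129600
(3j)²=168/12155 [(3 7 6; 0 0 0)], sign=+1
Σ_t [4,4]: t=4:+1/17418240 = 1/17418240
(3j)²=25/12376 [(3 7 6; -3 -2 5)], sign=-1
⇒ 4πI² = 1575/41327
I = (-1)√(1575/41327/(4π)) = -0.05507042

-0.055070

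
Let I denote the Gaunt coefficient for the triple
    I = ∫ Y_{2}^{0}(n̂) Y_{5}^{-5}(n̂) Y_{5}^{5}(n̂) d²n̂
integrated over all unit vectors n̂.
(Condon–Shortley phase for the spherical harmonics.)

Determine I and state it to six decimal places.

m-sum 0 ✓  L=12 even ✓  3≤5≤7 ✓
Π(2lᵢ+1) = 5×11×11 = 605
triangle coeff Δ(2,5,5) = 1/38610
Σ_t [0,2]: t=0:+1/2880 t=1:−1/576 t=2:+1/2880 = -1/960
(3j)²=10/429 [(2 5 5; 0 0 0)], sign=+1
Σ_t [0,0]: t=0:+1/161280 = 1/161280
(3j)²=15/286 [(2 5 5; 0 -5 5)], sign=+1
⇒ 4πI² = 125/169
I = (+1)√(125/169/(4π)) = 0.24260890

0.242609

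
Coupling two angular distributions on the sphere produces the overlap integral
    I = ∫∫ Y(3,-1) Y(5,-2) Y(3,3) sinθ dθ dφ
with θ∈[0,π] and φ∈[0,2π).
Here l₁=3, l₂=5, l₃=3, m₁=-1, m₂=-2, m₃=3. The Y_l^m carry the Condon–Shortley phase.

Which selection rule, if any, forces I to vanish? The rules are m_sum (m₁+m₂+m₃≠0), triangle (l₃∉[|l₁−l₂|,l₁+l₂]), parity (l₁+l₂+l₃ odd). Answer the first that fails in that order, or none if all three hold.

Σmᵢ = 0  ✓
l₃∈[|l₁−l₂|,l₁+l₂]=[2,8], have l₃=3  ✓
Σlᵢ = 11 ⇒ odd  ✗

parity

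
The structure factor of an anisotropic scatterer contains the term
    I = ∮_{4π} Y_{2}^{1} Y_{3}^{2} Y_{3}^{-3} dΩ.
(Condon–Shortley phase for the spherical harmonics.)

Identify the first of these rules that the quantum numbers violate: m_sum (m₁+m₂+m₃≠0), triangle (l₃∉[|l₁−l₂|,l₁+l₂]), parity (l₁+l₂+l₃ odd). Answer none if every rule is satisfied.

m₁+m₂+m₃ = 1 + 2 − 3 = 0  ✓
triangle: |2−3|=1 ≤ l₃=3 ≤ 2+3=5  ✓
parity: l₁+l₂+l₃ = 8 is even  ✓

none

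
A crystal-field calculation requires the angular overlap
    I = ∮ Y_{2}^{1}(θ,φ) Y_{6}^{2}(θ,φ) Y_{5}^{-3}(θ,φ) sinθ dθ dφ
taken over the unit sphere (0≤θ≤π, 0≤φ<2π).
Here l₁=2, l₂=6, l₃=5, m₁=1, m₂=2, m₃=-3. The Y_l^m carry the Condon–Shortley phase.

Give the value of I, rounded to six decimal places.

0.000000

l₁+l₂+l₃=13 is odd: 3j(l;000)=0 ⇒ I=0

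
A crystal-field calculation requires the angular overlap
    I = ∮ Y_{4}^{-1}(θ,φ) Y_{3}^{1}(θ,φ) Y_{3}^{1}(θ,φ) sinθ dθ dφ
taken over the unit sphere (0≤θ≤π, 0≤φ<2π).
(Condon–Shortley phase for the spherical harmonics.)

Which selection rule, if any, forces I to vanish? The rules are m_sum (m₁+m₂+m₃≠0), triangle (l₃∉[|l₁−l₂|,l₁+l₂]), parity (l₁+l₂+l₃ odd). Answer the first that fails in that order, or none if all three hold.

azimuthal sum: -1 + 1 + 1 = 1  ✗
1 ≤ 3 ≤ 7 (triangle on l)
L = 4 + 3 + 3 = 10 (even)

m_sum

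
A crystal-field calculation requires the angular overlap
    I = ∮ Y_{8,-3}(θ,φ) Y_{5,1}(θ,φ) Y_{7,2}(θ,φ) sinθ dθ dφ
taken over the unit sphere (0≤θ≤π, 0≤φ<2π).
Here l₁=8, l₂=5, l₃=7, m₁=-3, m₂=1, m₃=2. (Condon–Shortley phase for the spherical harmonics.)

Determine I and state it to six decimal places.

-0.113347

m-sum 0 ✓  L=20 even ✓  3≤7≤13 ✓
Π(2lᵢ+1) = 17×11×15 = 2805
triangle coeff Δ(8,5,7) = 1/814773960
Σ_t [1,5]: t=1:−1/87091200 t=2:+1/4976640 t=3:−1/2073600 t=4:+1/4976640 t=5:−1/87091200 = -1/9676800
(3j)²=360/46189 [(8 5 7; 0 0 0)], sign=+1
Σ_t [2,6]: t=2:+1/418037760 t=3:−1/17418240 t=4:+1/5806080 t=5:−1/12441600 t=6:+1/248832000 = 61/1492992000
(3j)²=3721/503880 [(8 5 7; -3 1 2)], sign=-1
⇒ 4πI² = 167445/1037153
I = (-1)√(167445/1037153/(4π)) = -0.11334693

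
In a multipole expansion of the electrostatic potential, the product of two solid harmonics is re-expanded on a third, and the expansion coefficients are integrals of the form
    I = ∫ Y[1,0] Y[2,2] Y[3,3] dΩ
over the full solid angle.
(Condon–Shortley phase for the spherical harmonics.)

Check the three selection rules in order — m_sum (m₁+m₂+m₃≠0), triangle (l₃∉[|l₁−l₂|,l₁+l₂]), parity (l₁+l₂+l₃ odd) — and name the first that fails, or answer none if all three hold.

m₁+m₂+m₃ = 0 + 2 + 3 = 5  ✗
triangle: |1−2|=1 ≤ l₃=3 ≤ 1+2=3
parity: l₁+l₂+l₃ = 6 is even

m_sum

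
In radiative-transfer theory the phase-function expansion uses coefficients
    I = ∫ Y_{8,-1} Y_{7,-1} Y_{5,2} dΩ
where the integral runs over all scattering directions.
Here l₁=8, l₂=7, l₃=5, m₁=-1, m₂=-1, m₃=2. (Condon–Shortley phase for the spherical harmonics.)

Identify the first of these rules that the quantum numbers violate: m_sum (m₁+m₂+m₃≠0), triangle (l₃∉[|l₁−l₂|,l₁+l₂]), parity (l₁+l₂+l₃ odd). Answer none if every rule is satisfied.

none

azimuthal sum: -1 − 1 + 2 = 0  ✓
1 ≤ 5 ≤ 15 (triangle on l)  ✓
L = 8 + 7 + 5 = 20 (even)  ✓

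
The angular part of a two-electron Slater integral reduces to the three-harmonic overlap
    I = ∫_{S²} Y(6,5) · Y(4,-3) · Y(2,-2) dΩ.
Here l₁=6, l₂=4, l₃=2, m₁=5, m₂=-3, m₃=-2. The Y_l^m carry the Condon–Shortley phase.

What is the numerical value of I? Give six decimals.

-0.288917

Rules hold: Σm=0, L=12 even, 2≤2≤10.
N = 13·9·5 = 585
Δ = 8!·4!·0!/13! = 1/6435
Racah Σ t=4..4: t=4:+1/2304 = 1/2304
⇒ 3j(6 4 2; 0 0 0)² = 5/143, sgn +1
Racah Σ t=1..1: t=1:−1/120960 = -1/120960
⇒ 3j(6 4 2; 5 -3 -2)² = 2/39, sgn -1
4πI² = N·(3j₀)²·(3jₘ)² = 150/143
I = -1·√(1.04895/4π) = -0.28891672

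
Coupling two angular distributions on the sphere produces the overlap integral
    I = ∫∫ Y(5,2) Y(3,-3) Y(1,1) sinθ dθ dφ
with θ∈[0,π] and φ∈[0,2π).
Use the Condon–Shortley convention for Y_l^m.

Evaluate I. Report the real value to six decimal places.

l₃=1 ∉ [2,8] — triangle fails ⇒ I = 0

0.000000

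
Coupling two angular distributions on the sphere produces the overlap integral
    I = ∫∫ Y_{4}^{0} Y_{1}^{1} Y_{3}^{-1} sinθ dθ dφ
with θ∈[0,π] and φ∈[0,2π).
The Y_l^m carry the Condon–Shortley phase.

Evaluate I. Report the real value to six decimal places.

0.150786

Checks pass: Σm=0; 8 even; l₃=3∈[3,5].
(2·4+1)(2·1+1)(2·3+1) = 189
Δ: 2! 6! 0! / 9! → 1/252
sum: t=1:−1/36 = -1/36
3j²(4 1 3; 0 0 0) = Δ·Π!·Σ² = 4/63  (sign +1)
sum: t=2:+1/96 = 1/96
3j²(4 1 3; 0 1 -1) = Δ·Π!·Σ² = 1/42  (sign +1)
combine: 4πI² = 189·4/63·1/42 = 2/7
take √, sign +1: I = 0.15078601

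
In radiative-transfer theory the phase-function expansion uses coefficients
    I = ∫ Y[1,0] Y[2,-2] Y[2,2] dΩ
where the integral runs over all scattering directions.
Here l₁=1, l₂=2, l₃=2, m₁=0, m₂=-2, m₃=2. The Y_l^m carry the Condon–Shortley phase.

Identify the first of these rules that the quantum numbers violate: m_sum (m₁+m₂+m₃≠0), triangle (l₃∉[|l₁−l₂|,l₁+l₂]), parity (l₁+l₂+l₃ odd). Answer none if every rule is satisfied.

parity

azimuthal sum: 0 − 2 + 2 = 0  ✓
1 ≤ 2 ≤ 3 (triangle on l)  ✓
L = 1 + 2 + 2 = 5 (odd)  ✗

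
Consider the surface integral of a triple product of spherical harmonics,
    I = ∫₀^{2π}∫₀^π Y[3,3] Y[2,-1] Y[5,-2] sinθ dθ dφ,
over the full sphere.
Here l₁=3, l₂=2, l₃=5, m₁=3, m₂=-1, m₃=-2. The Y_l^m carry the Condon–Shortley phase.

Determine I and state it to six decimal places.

Checks pass: Σm=0; 10 even; l₃=5∈[1,5].
(2·3+1)(2·2+1)(2·5+1) = 385
Δ: 0! 6! 4! / 11! → 1/2310
sum: t=0:+1/144 = 1/144
3j²(3 2 5; 0 0 0) = Δ·Π!·Σ² = 10/231  (sign -1)
sum: t=0:+1/4320 = 1/4320
3j²(3 2 5; 3 -1 -2) = Δ·Π!·Σ² = 1/330  (sign -1)
combine: 4πI² = 385·10/231·1/330 = 5/99
take √, sign +1: I = 0.06339609

0.063396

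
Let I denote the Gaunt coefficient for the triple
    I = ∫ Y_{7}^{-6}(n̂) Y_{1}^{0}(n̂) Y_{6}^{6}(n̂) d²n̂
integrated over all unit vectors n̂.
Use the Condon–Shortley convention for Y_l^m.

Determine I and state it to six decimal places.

0.126157

Rules hold: Σm=0, L=14 even, 6≤6≤8.
N = 15·3·13 = 585
Δ = 2!·12!·0!/15! = 1/1365
Racah Σ t=1..1: t=1:−1/518400 = -1/518400
⇒ 3j(7 1 6; 0 0 0)² = 7/195, sgn -1
Racah Σ t=1..1: t=1:−1/479001600 = -1/479001600
⇒ 3j(7 1 6; -6 0 6)² = 1/105, sgn -1
4πI² = N·(3j₀)²·(3jₘ)² = 1/5
I = +1·√(0.2/4π) = 0.12615663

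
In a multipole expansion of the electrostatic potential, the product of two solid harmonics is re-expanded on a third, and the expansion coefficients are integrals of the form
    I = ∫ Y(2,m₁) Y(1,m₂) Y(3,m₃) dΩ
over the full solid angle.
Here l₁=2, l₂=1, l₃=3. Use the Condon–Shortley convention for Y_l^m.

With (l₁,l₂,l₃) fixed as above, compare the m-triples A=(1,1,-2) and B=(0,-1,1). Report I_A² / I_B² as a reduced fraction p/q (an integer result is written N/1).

Same 2,1,3: normalisation and zero-m 3j drop out of the ratio.
A: Δ: 0! 4! 2! / 7! → 1/105; sum: t=0:+1/12 = 1/12; 3j²(2 1 3; 1 1 -2) = Δ·Π!·Σ² = 2/21  (sign -1)
B: Δ: 0! 4! 2! / 7! → 1/105; sum: t=0:+1/8 = 1/8; 3j²(2 1 3; 0 -1 1) = Δ·Π!·Σ² = 2/35  (sign +1)
I_A²/I_B² = (2/21)/(2/35) = 5/3

5/3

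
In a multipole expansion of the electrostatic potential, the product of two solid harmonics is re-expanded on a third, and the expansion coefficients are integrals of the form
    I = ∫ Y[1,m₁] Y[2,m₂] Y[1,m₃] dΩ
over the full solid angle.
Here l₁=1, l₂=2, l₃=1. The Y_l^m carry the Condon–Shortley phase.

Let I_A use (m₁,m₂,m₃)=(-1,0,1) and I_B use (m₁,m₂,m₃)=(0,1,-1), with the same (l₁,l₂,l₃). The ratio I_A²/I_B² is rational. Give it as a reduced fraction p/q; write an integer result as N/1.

Shared (l₁,l₂,l₃)=(1,2,1): N and (l;000)² cancel in I_A²/I_B².
A: Δ = 2!·0!·2!/5! = 1/30; Racah Σ t=2..2: t=2:+1/4 = 1/4; ⇒ 3j(1 2 1; -1 0 1)² = 1/30, sgn +1
B: Δ = 2!·0!·2!/5! = 1/30; Racah Σ t=1..1: t=1:−1/2 = -1/2; ⇒ 3j(1 2 1; 0 1 -1)² = 1/10, sgn -1
I_A²/I_B² = (1/30)/(1/10) = 1/3

1/3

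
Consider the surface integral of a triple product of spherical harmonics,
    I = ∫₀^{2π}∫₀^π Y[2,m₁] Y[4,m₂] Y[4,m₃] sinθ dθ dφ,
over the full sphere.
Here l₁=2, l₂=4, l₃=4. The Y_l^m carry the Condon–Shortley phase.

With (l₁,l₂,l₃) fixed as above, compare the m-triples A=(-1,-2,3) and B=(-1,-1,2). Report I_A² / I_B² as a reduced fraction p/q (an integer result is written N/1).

l's match ⇒ only the (l;m) 3-j factors differ between A and B.
A: triangle coeff Δ(2,4,4) = 1/13860; Σ_t [1,2]: t=1:−1/240 t=2:+1/1440 = -1/288; (3j)²=5/132 [(2 4 4; -1 -2 3)], sign=+1
B: triangle coeff Δ(2,4,4) = 1/13860; Σ_t [1,2]: t=1:−1/96 t=2:+1/240 = -1/160; (3j)²=27/1540 [(2 4 4; -1 -1 2)], sign=-1
I_A²/I_B² = (5/132)/(27/1540) = 175/81

175/81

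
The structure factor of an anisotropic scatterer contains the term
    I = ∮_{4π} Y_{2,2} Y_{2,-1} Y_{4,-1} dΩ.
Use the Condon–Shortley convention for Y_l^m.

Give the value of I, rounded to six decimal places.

-0.090112

m-sum 0 ✓  L=8 even ✓  0≤4≤4 ✓
Π(2lᵢ+1) = 5×5×9 = 225
triangle coeff Δ(2,2,4) = 1/630
Σ_t [0,0]: t=0:+1/16 = 1/16
(3j)²=2/35 [(2 2 4; 0 0 0)], sign=+1
Σ_t [0,0]: t=0:+1/144 = 1/144
(3j)²=1/126 [(2 2 4; 2 -1 -1)], sign=-1
⇒ 4πI² = 5/49
I = (-1)√(5/49/(4π)) = -0.09011188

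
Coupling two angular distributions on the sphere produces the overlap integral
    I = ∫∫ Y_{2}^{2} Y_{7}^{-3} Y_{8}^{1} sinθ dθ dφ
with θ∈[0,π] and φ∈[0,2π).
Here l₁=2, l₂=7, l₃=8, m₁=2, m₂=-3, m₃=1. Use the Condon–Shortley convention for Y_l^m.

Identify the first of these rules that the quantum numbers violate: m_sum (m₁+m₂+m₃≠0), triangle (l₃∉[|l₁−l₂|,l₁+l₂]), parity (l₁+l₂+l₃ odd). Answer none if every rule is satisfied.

parity

azimuthal sum: 2 − 3 + 1 = 0  ✓
5 ≤ 8 ≤ 9 (triangle on l)  ✓
L = 2 + 7 + 8 = 17 (odd)  ✗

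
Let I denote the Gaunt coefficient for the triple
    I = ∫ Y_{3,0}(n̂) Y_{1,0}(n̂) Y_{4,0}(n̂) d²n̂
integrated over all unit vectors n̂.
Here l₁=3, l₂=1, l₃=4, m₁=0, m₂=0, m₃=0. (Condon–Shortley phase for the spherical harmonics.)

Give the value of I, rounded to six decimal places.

Rules hold: Σm=0, L=8 even, 2≤4≤4.
N = 7·3·9 = 189
Δ = 0!·6!·2!/9! = 1/252
Racah Σ t=0..0: t=0:+1/36 = 1/36
⇒ 3j(3 1 4; 0 0 0)² = 4/63, sgn +1
(m-triple is (0,0,0) — same symbol as above.)
4πI² = N·(3j₀)²·(3jₘ)² = 16/21
I = +1·√(0.761905/4π) = 0.24623252

0.246233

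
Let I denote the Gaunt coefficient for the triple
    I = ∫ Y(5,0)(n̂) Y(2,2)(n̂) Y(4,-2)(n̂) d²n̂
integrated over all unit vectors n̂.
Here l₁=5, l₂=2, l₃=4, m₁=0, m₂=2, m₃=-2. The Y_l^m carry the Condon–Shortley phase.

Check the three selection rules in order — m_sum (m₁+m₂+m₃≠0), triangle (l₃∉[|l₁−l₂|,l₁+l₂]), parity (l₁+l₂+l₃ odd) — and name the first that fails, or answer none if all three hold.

m₁+m₂+m₃ = 0 + 2 − 2 = 0  ✓
triangle: |5−2|=3 ≤ l₃=4 ≤ 5+2=7  ✓
parity: l₁+l₂+l₃ = 11 is odd  ✗

parity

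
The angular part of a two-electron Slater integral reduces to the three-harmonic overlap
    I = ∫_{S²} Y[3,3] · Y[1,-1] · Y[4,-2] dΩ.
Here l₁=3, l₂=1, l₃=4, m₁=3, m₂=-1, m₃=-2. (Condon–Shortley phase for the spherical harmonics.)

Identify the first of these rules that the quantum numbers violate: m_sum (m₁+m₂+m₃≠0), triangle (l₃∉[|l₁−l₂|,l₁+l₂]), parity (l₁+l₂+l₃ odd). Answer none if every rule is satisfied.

none

Σmᵢ = 0  ✓
l₃∈[|l₁−l₂|,l₁+l₂]=[2,4], have l₃=4  ✓
Σlᵢ = 8 ⇒ even  ✓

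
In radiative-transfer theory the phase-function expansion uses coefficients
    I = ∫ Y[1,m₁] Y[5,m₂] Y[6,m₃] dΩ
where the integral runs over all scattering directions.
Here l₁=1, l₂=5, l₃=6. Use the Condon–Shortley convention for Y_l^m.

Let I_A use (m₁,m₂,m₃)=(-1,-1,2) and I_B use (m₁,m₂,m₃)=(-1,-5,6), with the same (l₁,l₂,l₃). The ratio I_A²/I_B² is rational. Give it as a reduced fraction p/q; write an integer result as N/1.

l's match ⇒ only the (l;m) 3-j factors differ between A and B.
A: triangle coeff Δ(1,5,6) = 1/858; Σ_t [0,0]: t=0:+1/34560 = 1/34560; (3j)²=14/429 [(1 5 6; -1 -1 2)], sign=+1
B: triangle coeff Δ(1,5,6) = 1/858; Σ_t [0,0]: t=0:+1/7257600 = 1/7257600; (3j)²=1/13 [(1 5 6; -1 -5 6)], sign=+1
I_A²/I_B² = (14/429)/(1/13) = 14/33

14/33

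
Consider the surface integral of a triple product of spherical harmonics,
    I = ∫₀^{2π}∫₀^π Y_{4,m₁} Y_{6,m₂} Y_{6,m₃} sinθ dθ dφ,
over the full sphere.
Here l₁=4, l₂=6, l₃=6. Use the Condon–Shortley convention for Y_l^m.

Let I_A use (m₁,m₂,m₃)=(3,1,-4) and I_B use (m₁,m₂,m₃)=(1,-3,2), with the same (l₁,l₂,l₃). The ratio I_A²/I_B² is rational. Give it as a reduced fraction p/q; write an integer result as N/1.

l's match ⇒ only the (l;m) 3-j factors differ between A and B.
A: triangle coeff Δ(4,6,6) = 1/15315300; Σ_t [0,1]: t=0:+1/725760 t=1:−1/207360 = -1/290304; (3j)²=125/7293 [(4 6 6; 3 1 -4)], sign=-1
B: triangle coeff Δ(4,6,6) = 1/15315300; Σ_t [0,3]: t=0:+1/103680 t=1:−1/34560 t=2:+1/120960 t=3:−1/5806080 = -13/1161216; (3j)²=65/5236 [(4 6 6; 1 -3 2)], sign=-1
I_A²/I_B² = (125/7293)/(65/5236) = 700/507

700/507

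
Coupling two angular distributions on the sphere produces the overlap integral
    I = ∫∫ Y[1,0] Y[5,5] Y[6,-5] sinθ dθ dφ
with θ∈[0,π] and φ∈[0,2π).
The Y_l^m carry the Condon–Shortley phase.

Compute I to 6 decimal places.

Checks pass: Σm=0; 12 even; l₃=6∈[4,6].
(2·1+1)(2·5+1)(2·6+1) = 429
Δ: 0! 2! 10! / 13! → 1/858
sum: t=0:+1/14400 = 1/14400
3j²(1 5 6; 0 0 0) = Δ·Π!·Σ² = 6/143  (sign +1)
sum: t=0:+1/3628800 = 1/3628800
3j²(1 5 6; 0 5 -5) = Δ·Π!·Σ² = 1/78  (sign -1)
combine: 4πI² = 429·6/143·1/78 = 3/13
take √, sign -1: I = -0.13551395

-0.135514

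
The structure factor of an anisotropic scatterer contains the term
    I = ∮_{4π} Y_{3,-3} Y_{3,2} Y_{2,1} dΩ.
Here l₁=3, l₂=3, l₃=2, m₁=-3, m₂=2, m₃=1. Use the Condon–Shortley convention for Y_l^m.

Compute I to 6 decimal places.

-0.210261

Checks pass: Σm=0; 8 even; l₃=2∈[0,6].
(2·3+1)(2·3+1)(2·2+1) = 245
Δ: 4! 2! 2! / 9! → 1/3780
sum: t=1:−1/24 t=2:+1/4 t=3:−1/24 = 1/6
3j²(3 3 2; 0 0 0) = Δ·Π!·Σ² = 4/105  (sign +1)
sum: t=4:+1/48 = 1/48
3j²(3 3 2; -3 2 1) = Δ·Π!·Σ² = 5/84  (sign -1)
combine: 4πI² = 245·4/105·5/84 = 5/9
take √, sign -1: I = -0.21026104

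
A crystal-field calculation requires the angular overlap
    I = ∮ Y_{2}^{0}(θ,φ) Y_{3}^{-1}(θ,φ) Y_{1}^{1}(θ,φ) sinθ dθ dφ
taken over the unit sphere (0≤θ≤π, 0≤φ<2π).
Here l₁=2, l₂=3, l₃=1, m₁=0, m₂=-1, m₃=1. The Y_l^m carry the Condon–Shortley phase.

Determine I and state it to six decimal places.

-0.202301

Rules hold: Σm=0, L=6 even, 1≤1≤5.
N = 5·7·3 = 105
Δ = 4!·0!·2!/7! = 1/105
Racah Σ t=2..2: t=2:+1/4 = 1/4
⇒ 3j(2 3 1; 0 0 0)² = 3/35, sgn -1
Racah Σ t=2..2: t=2:+1/8 = 1/8
⇒ 3j(2 3 1; 0 -1 1)² = 2/35, sgn +1
4πI² = N·(3j₀)²·(3jₘ)² = 18/35
I = -1·√(0.514286/4π) = -0.20230066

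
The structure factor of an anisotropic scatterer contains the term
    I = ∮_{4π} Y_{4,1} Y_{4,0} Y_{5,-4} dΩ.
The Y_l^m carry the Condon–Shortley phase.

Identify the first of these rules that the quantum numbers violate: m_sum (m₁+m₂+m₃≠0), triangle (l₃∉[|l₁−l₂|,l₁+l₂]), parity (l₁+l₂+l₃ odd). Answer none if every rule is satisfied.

m_sum

azimuthal sum: 1 + 0 − 4 = -3  ✗
0 ≤ 5 ≤ 8 (triangle on l)
L = 4 + 4 + 5 = 13 (odd)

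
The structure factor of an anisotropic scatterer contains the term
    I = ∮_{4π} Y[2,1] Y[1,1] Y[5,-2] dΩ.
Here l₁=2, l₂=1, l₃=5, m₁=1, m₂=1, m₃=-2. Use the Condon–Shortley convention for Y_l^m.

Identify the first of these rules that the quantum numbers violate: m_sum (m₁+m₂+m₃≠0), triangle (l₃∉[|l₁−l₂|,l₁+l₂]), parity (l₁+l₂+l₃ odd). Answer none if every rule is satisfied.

triangle

azimuthal sum: 1 + 1 − 2 = 0  ✓
1 ≤ 5 ≤ 3 (triangle on l)  ✗
L = 2 + 1 + 5 = 8 (even)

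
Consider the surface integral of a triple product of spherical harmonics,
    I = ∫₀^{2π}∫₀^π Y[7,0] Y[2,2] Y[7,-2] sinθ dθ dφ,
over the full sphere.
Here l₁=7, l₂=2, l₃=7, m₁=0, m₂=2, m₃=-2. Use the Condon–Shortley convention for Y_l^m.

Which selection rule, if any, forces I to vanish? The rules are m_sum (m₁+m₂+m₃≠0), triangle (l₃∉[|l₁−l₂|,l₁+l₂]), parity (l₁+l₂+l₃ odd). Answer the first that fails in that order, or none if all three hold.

Σmᵢ = 0  ✓
l₃∈[|l₁−l₂|,l₁+l₂]=[5,9], have l₃=7  ✓
Σlᵢ = 16 ⇒ even  ✓

none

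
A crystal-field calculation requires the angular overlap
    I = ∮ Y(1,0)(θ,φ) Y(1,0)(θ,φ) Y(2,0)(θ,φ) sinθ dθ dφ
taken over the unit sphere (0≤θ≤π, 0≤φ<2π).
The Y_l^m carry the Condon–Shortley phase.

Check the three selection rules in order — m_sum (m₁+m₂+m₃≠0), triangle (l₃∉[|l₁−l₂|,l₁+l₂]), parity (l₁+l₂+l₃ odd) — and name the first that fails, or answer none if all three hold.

none

azimuthal sum: 0 + 0 + 0 = 0  ✓
0 ≤ 2 ≤ 2 (triangle on l)  ✓
L = 1 + 1 + 2 = 4 (even)  ✓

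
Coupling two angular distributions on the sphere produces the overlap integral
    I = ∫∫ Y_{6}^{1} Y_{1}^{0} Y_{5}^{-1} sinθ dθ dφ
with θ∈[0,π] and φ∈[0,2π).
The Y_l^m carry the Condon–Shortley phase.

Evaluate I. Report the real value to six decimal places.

Checks pass: Σm=0; 12 even; l₃=5∈[5,7].
(2·6+1)(2·1+1)(2·5+1) = 429
Δ: 2! 10! 0! / 13! → 1/858
sum: t=1:−1/14400 = -1/14400
3j²(6 1 5; 0 0 0) = Δ·Π!·Σ² = 6/143  (sign +1)
sum: t=1:−1/17280 = -1/17280
3j²(6 1 5; 1 0 -1) = Δ·Π!·Σ² = 35/858  (sign -1)
combine: 4πI² = 429·6/143·35/858 = 105/143
take √, sign -1: I = -0.24172507

-0.241725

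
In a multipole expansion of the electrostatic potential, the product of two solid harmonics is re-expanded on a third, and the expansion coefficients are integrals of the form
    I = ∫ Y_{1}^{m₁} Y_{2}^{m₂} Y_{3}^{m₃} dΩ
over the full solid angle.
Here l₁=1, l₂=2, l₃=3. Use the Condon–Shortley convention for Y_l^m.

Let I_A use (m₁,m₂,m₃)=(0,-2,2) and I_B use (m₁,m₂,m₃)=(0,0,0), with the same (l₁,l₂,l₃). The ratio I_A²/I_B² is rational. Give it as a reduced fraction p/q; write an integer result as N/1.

l's match ⇒ only the (l;m) 3-j factors differ between A and B.
A: triangle coeff Δ(1,2,3) = 1/105; Σ_t [0,0]: t=0:+1/24 = 1/24; (3j)²=1/21 [(1 2 3; 0 -2 2)], sign=-1
B: triangle coeff Δ(1,2,3) = 1/105; Σ_t [0,0]: t=0:+1/4 = 1/4; (3j)²=3/35 [(1 2 3; 0 0 0)], sign=-1
I_A²/I_B² = (1/21)/(3/35) = 5/9

5/9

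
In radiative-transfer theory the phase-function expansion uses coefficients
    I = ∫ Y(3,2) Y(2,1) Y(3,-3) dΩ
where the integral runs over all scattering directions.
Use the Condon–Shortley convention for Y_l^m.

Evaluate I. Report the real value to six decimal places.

-0.210261

Rules hold: Σm=0, L=8 even, 1≤3≤5.
N = 7·5·7 = 245
Δ = 2!·4!·2!/9! = 1/3780
Racah Σ t=0..2: t=0:+1/24 t=1:−1/4 t=2:+1/24 = -1/6
⇒ 3j(3 2 3; 0 0 0)² = 4/105, sgn +1
Racah Σ t=1..1: t=1:−1/48 = -1/48
⇒ 3j(3 2 3; 2 1 -3)² = 5/84, sgn -1
4πI² = N·(3j₀)²·(3jₘ)² = 5/9
I = -1·√(0.555556/4π) = -0.21026104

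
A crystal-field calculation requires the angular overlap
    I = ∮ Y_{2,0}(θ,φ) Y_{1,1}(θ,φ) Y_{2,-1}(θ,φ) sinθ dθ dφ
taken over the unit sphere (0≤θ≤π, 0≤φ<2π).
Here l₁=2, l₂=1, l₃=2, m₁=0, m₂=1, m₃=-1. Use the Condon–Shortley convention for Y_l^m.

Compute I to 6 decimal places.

l₁+l₂+l₃=5 is odd: 3j(l;000)=0 ⇒ I=0

0.000000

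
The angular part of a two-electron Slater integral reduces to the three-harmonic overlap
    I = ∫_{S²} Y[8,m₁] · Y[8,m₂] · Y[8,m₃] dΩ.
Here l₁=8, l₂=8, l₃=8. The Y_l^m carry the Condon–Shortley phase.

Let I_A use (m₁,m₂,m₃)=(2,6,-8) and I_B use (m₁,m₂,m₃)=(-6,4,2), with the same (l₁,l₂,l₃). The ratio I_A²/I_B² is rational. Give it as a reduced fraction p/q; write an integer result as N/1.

91/45

Same 8,8,8: normalisation and zero-m 3j drop out of the ratio.
A: Δ: 8! 8! 8! / 25! → 1/236637794250; sum: t=6:+1/2341011456000 = 1/2341011456000; 3j²(8 8 8; 2 6 -8) = Δ·Π!·Σ² = 273/37145  (sign +1)
B: Δ: 8! 8! 8! / 25! → 1/236637794250; sum: t=6:+1/83607552000 t=7:−1/18289152000 t=8:+1/33443020800 = -1/78033715200; 3j²(8 8 8; -6 4 2) = Δ·Π!·Σ² = 27/7429  (sign -1)
I_A²/I_B² = (273/37145)/(27/7429) = 91/45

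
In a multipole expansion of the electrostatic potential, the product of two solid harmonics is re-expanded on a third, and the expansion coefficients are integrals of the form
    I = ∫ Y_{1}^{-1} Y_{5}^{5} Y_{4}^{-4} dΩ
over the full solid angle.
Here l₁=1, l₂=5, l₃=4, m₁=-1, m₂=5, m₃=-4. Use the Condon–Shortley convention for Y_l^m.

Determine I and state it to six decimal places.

Checks pass: Σm=0; 10 even; l₃=4∈[4,6].
(2·1+1)(2·5+1)(2·4+1) = 297
Δ: 2! 0! 8! / 11! → 1/495
sum: t=1:−1/576 = -1/576
3j²(1 5 4; 0 0 0) = Δ·Π!·Σ² = 5/99  (sign -1)
sum: t=2:+1/80640 = 1/80640
3j²(1 5 4; -1 5 -4) = Δ·Π!·Σ² = 1/11  (sign +1)
combine: 4πI² = 297·5/99·1/11 = 15/11
take √, sign -1: I = -0.32941575

-0.329416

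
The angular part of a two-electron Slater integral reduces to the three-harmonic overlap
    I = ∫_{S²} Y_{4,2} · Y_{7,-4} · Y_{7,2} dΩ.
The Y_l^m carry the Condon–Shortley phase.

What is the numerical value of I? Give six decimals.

Checks pass: Σm=0; 18 even; l₃=7∈[3,11].
(2·4+1)(2·7+1)(2·7+1) = 2025
Δ: 4! 4! 10! / 19! → 1/58198140
sum: t=0:+1/17418240 t=1:−1/622080 t=2:+1/230400 t=3:−1/622080 t=4:+1/17418240 = 1/806400
3j²(4 7 7; 0 0 0) = Δ·Π!·Σ² = 2268/230945  (sign -1)
sum: t=0:+1/2903040 t=1:−1/2903040 t=2:+1/34836480 = 1/34836480
3j²(4 7 7; 2 -4 2) = Δ·Π!·Σ² = 25/117572  (sign -1)
combine: 4πI² = 2025·2268/230945·25/117572 = 820125/193947611
take √, sign +1: I = 0.01834395

0.018344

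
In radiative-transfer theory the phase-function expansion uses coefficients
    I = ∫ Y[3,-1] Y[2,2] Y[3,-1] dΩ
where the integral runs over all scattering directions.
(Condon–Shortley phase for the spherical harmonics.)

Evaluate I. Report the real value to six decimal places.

0.206013

Checks pass: Σm=0; 8 even; l₃=3∈[1,5].
(2·3+1)(2·2+1)(2·3+1) = 245
Δ: 2! 4! 2! / 9! → 1/3780
sum: t=0:+1/24 t=1:−1/4 t=2:+1/24 = -1/6
3j²(3 2 3; 0 0 0) = Δ·Π!·Σ² = 4/105  (sign +1)
sum: t=2:+1/16 = 1/16
3j²(3 2 3; -1 2 -1) = Δ·Π!·Σ² = 2/35  (sign +1)
combine: 4πI² = 245·4/105·2/35 = 8/15
take √, sign +1: I = 0.20601291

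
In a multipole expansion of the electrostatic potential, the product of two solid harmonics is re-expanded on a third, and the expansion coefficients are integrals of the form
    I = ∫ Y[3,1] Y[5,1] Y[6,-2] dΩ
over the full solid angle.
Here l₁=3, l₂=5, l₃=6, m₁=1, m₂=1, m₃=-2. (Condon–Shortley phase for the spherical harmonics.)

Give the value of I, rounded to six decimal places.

Checks pass: Σm=0; 14 even; l₃=6∈[2,8].
(2·3+1)(2·5+1)(2·6+1) = 1001
Δ: 2! 4! 8! / 15! → 1/675675
sum: t=0:+1/8640 t=1:−1/2304 t=2:+1/8640 = -7/34560
3j²(3 5 6; 0 0 0) = Δ·Π!·Σ² = 7/429  (sign -1)
sum: t=0:+1/11520 t=1:−1/4320 t=2:+1/27648 = -1/9216
3j²(3 5 6; 1 1 -2) = Δ·Π!·Σ² = 2/143  (sign -1)
combine: 4πI² = 1001·7/429·2/143 = 98/429
take √, sign +1: I = 0.13482780

0.134828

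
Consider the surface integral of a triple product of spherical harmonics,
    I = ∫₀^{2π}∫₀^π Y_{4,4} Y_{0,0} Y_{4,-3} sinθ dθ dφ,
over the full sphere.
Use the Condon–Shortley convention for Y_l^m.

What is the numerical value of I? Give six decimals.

0.000000

4 + 0 − 3 = 1 ≠ 0: azimuthal integral kills it; I = 0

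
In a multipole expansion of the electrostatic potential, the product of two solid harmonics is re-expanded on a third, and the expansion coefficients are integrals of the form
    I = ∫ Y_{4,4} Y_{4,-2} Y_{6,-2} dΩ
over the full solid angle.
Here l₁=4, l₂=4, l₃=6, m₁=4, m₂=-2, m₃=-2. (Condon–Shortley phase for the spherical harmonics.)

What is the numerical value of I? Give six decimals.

Rules hold: Σm=0, L=14 even, 0≤6≤8.
N = 9·9·13 = 1053
Δ = 2!·6!·6!/15! = 1/1261260
Racah Σ t=0..2: t=0:+1/4608 t=1:−1/1296 t=2:+1/4608 = -7/20736
⇒ 3j(4 4 6; 0 0 0)² = 20/1287, sgn -1
Racah Σ t=0..0: t=0:+1/69120 = 1/69120
⇒ 3j(4 4 6; 4 -2 -2)² = 4/429, sgn +1
4πI² = N·(3j₀)²·(3jₘ)² = 240/1573
I = -1·√(0.152575/4π) = -0.11018851

-0.110189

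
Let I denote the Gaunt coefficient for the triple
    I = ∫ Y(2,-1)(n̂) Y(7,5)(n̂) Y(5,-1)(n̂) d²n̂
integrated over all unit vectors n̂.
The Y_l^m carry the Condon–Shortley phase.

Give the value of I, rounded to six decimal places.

Σmᵢ = 3 ≠ 0, so the φ-integral vanishes; I = 0

0.000000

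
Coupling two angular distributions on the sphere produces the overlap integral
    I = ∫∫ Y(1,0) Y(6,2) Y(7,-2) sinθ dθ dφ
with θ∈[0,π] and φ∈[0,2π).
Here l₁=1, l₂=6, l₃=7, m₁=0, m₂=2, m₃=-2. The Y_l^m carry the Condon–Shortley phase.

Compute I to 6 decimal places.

m-sum 0 ✓  L=14 even ✓  5≤7≤7 ✓
Π(2lᵢ+1) = 3×13×15 = 585
triangle coeff Δ(1,6,7) = 1/1365
Σ_t [0,0]: t=0:+1/518400 = 1/518400
(3j)²=7/195 [(1 6 7; 0 0 0)], sign=-1
Σ_t [0,0]: t=0:+1/967680 = 1/967680
(3j)²=3/91 [(1 6 7; 0 2 -2)], sign=-1
⇒ 4πI² = 9/13
I = (+1)√(9/13/(4π)) = 0.23471705

0.234717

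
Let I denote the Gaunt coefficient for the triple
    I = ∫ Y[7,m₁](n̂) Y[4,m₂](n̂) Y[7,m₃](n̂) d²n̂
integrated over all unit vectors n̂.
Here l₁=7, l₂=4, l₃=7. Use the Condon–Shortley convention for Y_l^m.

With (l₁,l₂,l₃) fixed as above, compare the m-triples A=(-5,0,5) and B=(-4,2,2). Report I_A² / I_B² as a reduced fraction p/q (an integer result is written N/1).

l's match ⇒ only the (l;m) 3-j factors differ between A and B.
A: triangle coeff Δ(7,4,7) = 1/58198140; Σ_t [2,4]: t=2:+1/58060800 t=3:−1/13063680 t=4:+1/46448640 = -79/2090188800; (3j)²=68651/5290740 [(7 4 7; -5 0 5)], sign=-1
B: triangle coeff Δ(7,4,7) = 1/58198140; Σ_t [2,4]: t=2:+1/34836480 t=3:−1/2903040 t=4:+1/2903040 = 1/34836480; (3j)²=25/117572 [(7 4 7; -4 2 2)], sign=-1
I_A²/I_B² = (68651/5290740)/(25/117572) = 68651/1125

68651/1125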